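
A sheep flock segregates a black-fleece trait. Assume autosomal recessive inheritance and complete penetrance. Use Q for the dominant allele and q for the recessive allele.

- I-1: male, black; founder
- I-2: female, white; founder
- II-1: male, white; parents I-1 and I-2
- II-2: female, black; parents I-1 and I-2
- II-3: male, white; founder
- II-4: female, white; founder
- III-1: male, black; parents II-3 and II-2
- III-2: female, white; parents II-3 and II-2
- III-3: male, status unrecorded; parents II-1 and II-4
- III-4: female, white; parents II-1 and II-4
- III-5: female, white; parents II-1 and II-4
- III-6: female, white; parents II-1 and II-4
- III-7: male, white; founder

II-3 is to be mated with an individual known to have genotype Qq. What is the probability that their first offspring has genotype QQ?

II-3 is white so carries Q and passed q to III-1 (qq), so II-3 is Qq.
The cross gives 1/4 QQ : 1/2 Qq : 1/4 qq, so P(offspring has genotype QQ) = 1/4.

1/4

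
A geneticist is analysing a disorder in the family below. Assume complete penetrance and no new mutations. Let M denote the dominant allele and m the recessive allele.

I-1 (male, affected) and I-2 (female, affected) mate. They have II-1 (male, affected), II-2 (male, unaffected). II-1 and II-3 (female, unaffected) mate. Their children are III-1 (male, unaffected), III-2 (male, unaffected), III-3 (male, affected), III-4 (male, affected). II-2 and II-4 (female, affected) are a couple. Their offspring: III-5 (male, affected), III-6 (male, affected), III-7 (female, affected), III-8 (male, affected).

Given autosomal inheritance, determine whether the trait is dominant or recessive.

dominant

I-1 and I-2 are both affected yet have an unaffected child II-2. Under a recessive model two affected parents are homozygous and every child would be affected, so the trait cannot be recessive.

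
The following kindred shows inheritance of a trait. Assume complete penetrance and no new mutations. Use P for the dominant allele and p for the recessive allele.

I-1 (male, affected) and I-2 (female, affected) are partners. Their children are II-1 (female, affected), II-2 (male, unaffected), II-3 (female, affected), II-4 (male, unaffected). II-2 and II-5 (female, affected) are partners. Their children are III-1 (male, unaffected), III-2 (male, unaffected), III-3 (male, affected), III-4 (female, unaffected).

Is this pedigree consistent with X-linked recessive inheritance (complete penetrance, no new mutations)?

Under X-linked recessive, II-2 (unaffected, male) cannot arise from I-1 (affected) × I-2 (affected).

No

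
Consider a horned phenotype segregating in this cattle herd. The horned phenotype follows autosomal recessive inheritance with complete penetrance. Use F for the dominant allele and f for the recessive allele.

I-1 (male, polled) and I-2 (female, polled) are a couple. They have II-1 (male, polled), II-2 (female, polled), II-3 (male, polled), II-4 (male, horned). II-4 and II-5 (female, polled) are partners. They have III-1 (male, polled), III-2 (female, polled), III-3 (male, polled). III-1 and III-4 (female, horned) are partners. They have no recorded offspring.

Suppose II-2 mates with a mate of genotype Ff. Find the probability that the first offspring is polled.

I-1 is polled so carries F and passed f to II-4 (ff), so I-1 is Ff.
I-2 is polled so carries F and passed f to II-4 (ff), so I-2 is Ff.
II-2 is a polled offspring of I-1 (Ff) × I-2 (Ff), whose cross gives 1/4 FF : 1/2 Ff : 1/4 ff; conditioning on being polled, II-2 is FF with probability 1/3, Ff with probability 2/3.
Summing over parental genotype combinations, P(offspring is polled) = 1/3·1 + 2/3·3/4 = 5/6.

5/6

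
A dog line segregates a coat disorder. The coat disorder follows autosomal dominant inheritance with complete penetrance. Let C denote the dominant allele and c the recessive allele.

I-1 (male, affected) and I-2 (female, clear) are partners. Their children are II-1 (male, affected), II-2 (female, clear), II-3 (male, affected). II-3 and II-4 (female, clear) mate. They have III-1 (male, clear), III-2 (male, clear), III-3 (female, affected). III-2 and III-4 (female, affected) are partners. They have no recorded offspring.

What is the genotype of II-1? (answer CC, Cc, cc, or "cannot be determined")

From phenotype alone, II-1 is CC or Cc.
II-1 is affected so carries C and received c from I-2 (cc), so II-1 is Cc.

Cc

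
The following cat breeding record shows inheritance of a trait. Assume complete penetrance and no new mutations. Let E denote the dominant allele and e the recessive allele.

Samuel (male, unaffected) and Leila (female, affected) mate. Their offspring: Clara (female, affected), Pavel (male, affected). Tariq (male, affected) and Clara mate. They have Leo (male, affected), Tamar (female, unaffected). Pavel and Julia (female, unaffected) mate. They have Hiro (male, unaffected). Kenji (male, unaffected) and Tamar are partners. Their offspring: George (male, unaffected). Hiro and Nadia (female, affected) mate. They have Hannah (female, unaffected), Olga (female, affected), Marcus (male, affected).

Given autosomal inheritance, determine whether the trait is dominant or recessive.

Tariq and Clara are both affected yet have an unaffected child Tamar. Under a recessive model two affected parents are homozygous and every child would be affected, so the trait cannot be recessive.

dominant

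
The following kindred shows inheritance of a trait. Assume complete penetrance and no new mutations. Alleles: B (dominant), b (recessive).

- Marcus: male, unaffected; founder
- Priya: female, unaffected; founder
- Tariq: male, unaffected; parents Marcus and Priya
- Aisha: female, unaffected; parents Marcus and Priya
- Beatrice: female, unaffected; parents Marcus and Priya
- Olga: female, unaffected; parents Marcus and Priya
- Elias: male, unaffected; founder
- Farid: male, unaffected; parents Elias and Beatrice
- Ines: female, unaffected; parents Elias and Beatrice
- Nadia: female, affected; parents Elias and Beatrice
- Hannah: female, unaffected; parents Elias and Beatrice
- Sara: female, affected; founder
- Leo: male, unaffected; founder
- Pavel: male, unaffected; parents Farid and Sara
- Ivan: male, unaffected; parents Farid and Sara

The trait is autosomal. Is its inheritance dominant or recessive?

Elias and Beatrice are both unaffected yet have an affected child Nadia. Under dominance, an affected child requires at least one affected parent, so the trait cannot be dominant.

recessive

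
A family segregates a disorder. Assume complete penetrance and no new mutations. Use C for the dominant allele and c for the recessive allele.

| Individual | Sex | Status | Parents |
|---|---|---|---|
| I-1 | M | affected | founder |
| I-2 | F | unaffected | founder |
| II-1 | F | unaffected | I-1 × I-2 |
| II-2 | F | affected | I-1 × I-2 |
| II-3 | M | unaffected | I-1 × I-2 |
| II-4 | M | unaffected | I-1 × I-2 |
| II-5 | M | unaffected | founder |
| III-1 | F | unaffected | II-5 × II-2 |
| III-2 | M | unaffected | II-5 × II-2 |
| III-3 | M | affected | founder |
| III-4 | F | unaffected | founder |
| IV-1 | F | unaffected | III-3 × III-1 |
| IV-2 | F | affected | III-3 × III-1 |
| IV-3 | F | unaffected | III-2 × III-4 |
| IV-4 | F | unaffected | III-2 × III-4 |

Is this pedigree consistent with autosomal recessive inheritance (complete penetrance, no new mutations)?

Yes

A consistent assignment under autosomal recessive exists: I-1 cc, I-2 Cc, II-1 Cc, II-2 cc, II-3 Cc, II-4 Cc, II-5 CC, III-1 Cc, III-2 Cc, III-3 cc, III-4 CC, IV-1 Cc, IV-2 cc, IV-3 CC, IV-4 CC.
In this assignment every recorded phenotype matches its genotype and every non-founder's genotype is obtainable from its parents' genotypes, so the pedigree is consistent.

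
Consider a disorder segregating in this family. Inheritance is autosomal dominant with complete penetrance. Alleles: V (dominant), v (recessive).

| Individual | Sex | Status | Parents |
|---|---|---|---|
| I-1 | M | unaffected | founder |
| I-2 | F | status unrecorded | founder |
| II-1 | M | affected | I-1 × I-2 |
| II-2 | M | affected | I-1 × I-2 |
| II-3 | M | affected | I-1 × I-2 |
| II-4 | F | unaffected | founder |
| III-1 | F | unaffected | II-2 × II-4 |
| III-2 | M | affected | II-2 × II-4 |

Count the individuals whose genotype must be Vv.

4

Obligate heterozygotes: II-1 is affected so carries V and received v from I-1 (vv), so II-1 is Vv; II-2 is affected so carries V and received v from I-1 (vv), so II-2 is Vv; II-3 is affected so carries V and received v from I-1 (vv), so II-3 is Vv; III-2 is affected so carries V and received v from II-4 (vv), so III-2 is Vv.
Every other individual is either homozygous by phenotype or has at least one consistent homozygous assignment, so the count is 4.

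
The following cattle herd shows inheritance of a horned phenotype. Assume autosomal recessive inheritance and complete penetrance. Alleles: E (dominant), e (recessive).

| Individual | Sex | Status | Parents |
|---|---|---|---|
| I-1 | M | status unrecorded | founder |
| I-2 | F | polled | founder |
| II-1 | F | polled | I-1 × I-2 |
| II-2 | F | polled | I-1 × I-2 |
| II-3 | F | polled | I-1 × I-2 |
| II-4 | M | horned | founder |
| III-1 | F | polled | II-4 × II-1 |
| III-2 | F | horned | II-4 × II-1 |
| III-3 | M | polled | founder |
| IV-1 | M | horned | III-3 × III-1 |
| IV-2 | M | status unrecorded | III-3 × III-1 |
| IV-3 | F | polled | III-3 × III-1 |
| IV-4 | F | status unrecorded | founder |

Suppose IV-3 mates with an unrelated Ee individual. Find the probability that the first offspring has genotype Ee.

1/2

III-3 is polled so carries E and passed e to IV-1 (ee), so III-3 is Ee.
III-1 is polled so carries E and received e from II-4 (ee), so III-1 is Ee.
IV-3 is a polled offspring of III-3 (Ee) × III-1 (Ee), whose cross gives 1/4 EE : 1/2 Ee : 1/4 ee; conditioning on being polled, IV-3 is EE with probability 1/3, Ee with probability 2/3.
Summing over parental genotype combinations, P(offspring has genotype Ee) = 1/3·1/2 + 2/3·1/2 = 1/2.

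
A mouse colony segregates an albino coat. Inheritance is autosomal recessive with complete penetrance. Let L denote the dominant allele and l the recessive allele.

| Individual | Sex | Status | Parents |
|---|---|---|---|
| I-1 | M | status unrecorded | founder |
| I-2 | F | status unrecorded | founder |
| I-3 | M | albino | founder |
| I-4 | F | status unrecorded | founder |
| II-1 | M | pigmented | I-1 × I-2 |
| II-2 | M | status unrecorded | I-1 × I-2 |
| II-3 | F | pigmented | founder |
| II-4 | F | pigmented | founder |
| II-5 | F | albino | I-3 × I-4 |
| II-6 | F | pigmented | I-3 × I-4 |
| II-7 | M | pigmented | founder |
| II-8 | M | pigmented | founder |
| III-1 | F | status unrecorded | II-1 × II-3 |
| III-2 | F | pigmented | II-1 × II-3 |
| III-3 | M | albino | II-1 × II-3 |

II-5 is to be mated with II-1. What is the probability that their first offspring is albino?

1/2

II-5 is albino, so II-5 is ll.
II-1 is pigmented so carries L and passed l to III-3 (ll), so II-1 is Ll.
The cross gives 1/2 Ll : 1/2 ll, so P(offspring is albino) = 1/2.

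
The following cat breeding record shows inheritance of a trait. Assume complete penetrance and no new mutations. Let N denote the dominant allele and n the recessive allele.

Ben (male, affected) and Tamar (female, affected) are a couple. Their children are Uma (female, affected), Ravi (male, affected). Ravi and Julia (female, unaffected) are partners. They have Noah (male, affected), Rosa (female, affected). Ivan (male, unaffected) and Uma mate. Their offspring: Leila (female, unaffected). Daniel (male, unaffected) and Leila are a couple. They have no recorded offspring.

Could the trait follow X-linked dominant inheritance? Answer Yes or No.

No

Under X-linked dominant, Noah (affected, male) cannot arise from Ravi (affected) × Julia (unaffected).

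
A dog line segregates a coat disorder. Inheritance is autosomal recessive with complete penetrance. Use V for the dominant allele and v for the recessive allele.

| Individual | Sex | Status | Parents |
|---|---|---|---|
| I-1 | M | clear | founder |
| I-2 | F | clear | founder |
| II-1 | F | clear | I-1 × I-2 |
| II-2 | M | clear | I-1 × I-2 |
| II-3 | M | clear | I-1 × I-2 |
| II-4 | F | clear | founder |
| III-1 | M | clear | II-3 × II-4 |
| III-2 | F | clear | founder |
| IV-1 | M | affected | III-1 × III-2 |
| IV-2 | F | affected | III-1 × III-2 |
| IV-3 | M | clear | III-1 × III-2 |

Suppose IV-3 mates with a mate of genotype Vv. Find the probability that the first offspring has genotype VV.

III-1 is clear so carries V and passed v to IV-1 (vv), so III-1 is Vv.
III-2 is clear so carries V and passed v to IV-1 (vv), so III-2 is Vv.
IV-3 is a clear offspring of III-1 (Vv) × III-2 (Vv), whose cross gives 1/4 VV : 1/2 Vv : 1/4 vv; conditioning on being clear, IV-3 is VV with probability 1/3, Vv with probability 2/3.
Summing over parental genotype combinations, P(offspring has genotype VV) = 1/3·1/2 + 2/3·1/4 = 1/3.

1/3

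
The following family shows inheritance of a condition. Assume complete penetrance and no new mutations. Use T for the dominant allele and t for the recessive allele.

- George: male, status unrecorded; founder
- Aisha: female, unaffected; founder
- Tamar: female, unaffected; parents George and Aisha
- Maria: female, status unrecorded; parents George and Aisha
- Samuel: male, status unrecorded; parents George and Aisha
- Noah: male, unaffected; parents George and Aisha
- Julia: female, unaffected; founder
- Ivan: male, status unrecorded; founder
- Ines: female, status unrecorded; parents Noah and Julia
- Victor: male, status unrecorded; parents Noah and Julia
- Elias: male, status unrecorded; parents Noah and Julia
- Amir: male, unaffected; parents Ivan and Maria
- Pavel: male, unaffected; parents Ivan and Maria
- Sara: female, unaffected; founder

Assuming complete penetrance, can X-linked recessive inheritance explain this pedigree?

Yes

A consistent assignment under X-linked recessive exists: George X^T Y, Aisha X^T X^T, Tamar X^T X^T, Maria X^T X^T, Samuel X^T Y, Noah X^T Y, Julia X^T X^T, Ivan X^T Y, Ines X^T X^T, Victor X^T Y, Elias X^T Y, Amir X^T Y, Pavel X^T Y, Sara X^T X^T.
In this assignment every recorded phenotype matches its genotype and every non-founder's genotype is obtainable from its parents' genotypes, so the pedigree is consistent.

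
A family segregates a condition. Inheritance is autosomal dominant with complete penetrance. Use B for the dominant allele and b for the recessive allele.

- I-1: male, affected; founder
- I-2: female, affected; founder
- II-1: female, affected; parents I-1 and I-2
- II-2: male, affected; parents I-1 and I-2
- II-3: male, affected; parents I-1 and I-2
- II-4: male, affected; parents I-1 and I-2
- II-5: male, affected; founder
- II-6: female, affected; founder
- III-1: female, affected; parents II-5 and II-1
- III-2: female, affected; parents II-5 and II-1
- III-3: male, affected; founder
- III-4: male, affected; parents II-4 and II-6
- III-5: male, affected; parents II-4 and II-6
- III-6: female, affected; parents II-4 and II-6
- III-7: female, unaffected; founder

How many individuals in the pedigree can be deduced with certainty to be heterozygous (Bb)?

0

No individual's genotype is forced to Bb by the pedigree, so the count is 0.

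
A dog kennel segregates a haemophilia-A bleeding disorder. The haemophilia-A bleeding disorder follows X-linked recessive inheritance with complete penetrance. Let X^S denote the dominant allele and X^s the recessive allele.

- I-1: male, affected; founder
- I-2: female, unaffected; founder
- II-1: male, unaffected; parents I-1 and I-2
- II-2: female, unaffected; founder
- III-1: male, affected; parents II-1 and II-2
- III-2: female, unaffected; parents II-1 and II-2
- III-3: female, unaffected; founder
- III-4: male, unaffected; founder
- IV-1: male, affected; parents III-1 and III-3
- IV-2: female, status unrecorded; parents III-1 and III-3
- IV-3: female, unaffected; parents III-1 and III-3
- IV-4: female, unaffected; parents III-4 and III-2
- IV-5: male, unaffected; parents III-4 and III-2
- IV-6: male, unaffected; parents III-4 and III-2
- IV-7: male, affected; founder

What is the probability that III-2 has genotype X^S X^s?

II-1 is unaffected, so II-1 is X^S Y.
II-2 is unaffected so carries S and passed s to III-1 (X^s Y), so II-2 is X^S X^s.
Their cross gives offspring ratios 1/2 X^S X^S : 1/2 X^S X^s. Conditioning on III-2 being unaffected, P(X^S X^s) = 1/2 / 1 = 1/2 before taking III-2's own offspring into account.
III-4 is unaffected, so III-4 is X^S Y.
Now use III-2's offspring. Probability of each recorded status — unaffected son IV-5: 1/2 if III-2 is X^S X^s, 1 if X^S X^S; unaffected son IV-6: 1/2 if III-2 is X^S X^s, 1 if X^S X^S. (IV-4: equally likely either way, so uninformative.)
Bayes: P(X^S X^s) = 1/2·1/4 / (1/2·1/4 + 1/2·1) = 1/5.

1/5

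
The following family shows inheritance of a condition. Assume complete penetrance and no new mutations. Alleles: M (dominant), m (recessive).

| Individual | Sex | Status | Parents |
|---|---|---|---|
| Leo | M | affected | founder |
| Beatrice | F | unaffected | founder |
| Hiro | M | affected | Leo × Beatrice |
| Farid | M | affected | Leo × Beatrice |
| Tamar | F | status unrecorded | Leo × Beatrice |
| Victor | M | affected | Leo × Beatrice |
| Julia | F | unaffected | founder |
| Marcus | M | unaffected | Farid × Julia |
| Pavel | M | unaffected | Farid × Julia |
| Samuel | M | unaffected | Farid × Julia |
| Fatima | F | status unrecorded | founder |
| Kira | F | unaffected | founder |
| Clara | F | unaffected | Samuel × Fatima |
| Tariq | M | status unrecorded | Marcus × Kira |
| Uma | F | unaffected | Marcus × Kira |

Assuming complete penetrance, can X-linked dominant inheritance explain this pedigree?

Under X-linked dominant, Hiro (affected, male) cannot arise from Leo (affected) × Beatrice (unaffected).

No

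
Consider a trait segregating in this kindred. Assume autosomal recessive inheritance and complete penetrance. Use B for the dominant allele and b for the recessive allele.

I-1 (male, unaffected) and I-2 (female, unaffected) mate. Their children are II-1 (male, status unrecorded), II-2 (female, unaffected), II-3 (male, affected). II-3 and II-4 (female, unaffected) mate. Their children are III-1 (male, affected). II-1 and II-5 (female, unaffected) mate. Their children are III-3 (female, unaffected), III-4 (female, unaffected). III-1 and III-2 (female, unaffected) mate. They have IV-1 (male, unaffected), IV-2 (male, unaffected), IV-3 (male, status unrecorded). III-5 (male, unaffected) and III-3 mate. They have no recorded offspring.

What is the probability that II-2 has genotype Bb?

I-1 is unaffected so carries B and passed b to II-3 (bb), so I-1 is Bb.
I-2 is unaffected so carries B and passed b to II-3 (bb), so I-2 is Bb.
Their cross gives offspring ratios 1/4 BB : 1/2 Bb : 1/4 bb. Conditioning on II-2 being unaffected, P(Bb) = 1/2 / 3/4 = 2/3.

2/3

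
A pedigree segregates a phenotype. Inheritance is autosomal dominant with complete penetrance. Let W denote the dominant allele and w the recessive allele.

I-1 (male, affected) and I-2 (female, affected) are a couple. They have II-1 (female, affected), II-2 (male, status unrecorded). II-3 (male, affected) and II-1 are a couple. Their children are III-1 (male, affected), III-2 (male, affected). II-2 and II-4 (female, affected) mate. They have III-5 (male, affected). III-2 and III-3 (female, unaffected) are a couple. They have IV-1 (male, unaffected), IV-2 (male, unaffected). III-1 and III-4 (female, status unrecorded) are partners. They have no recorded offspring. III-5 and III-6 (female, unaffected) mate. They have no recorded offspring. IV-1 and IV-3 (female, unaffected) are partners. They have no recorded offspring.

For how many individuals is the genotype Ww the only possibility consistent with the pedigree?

Obligate heterozygotes: III-2 is affected so carries W and passed w to IV-1 (ww), so III-2 is Ww.
Every other individual is either homozygous by phenotype or has at least one consistent homozygous assignment, so the count is 1.

1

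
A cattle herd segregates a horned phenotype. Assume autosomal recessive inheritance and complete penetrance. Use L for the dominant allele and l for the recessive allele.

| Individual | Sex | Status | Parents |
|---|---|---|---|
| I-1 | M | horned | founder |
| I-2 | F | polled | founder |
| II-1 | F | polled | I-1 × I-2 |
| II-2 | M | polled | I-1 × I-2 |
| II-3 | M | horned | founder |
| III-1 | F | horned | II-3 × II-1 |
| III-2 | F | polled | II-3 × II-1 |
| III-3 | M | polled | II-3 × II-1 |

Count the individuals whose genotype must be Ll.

4

Obligate heterozygotes: II-1 is polled so carries L and received l from I-1 (ll), so II-1 is Ll; II-2 is polled so carries L and received l from I-1 (ll), so II-2 is Ll; III-2 is polled so carries L and received l from II-3 (ll), so III-2 is Ll; III-3 is polled so carries L and received l from II-3 (ll), so III-3 is Ll.
Every other individual is either homozygous by phenotype or has at least one consistent homozygous assignment, so the count is 4.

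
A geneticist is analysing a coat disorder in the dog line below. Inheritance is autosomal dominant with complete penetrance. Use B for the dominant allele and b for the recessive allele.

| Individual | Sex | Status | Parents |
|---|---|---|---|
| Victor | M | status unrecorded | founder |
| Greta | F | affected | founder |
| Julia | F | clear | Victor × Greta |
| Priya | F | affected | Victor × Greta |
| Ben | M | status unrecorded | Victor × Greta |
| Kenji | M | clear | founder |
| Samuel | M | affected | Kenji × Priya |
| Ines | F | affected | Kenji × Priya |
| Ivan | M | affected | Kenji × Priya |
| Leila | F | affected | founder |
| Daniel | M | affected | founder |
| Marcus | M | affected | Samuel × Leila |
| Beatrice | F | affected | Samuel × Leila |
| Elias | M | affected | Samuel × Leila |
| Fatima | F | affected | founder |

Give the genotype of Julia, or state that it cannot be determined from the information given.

bb

Julia is clear, so Julia is bb.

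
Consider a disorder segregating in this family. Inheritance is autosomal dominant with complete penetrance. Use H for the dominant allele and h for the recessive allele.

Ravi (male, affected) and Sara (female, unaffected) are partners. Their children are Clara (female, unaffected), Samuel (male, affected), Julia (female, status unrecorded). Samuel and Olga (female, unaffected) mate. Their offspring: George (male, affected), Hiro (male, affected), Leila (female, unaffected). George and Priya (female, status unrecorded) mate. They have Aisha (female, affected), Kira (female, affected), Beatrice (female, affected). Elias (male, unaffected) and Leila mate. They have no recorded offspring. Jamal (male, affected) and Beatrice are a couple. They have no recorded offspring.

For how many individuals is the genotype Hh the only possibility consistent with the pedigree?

4

Obligate heterozygotes: Ravi is affected so carries H and passed h to Clara (hh), so Ravi is Hh; Samuel is affected so carries H and received h from Sara (hh), so Samuel is Hh; George is affected so carries H and received h from Olga (hh), so George is Hh; Hiro is affected so carries H and received h from Olga (hh), so Hiro is Hh.
Every other individual is either homozygous by phenotype or has at least one consistent homozygous assignment, so the count is 4.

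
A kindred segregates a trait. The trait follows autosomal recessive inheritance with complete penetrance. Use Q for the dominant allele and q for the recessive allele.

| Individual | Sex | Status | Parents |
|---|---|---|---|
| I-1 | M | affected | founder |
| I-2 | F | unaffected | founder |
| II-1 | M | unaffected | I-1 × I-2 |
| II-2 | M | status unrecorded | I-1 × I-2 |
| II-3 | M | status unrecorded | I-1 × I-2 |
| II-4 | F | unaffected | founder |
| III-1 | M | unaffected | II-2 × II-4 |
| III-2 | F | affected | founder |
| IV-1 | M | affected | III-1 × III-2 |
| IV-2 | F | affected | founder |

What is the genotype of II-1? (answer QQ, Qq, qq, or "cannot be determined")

From phenotype alone, II-1 is QQ or Qq.
II-1 is unaffected so carries Q and received q from I-1 (qq), so II-1 is Qq.

Qq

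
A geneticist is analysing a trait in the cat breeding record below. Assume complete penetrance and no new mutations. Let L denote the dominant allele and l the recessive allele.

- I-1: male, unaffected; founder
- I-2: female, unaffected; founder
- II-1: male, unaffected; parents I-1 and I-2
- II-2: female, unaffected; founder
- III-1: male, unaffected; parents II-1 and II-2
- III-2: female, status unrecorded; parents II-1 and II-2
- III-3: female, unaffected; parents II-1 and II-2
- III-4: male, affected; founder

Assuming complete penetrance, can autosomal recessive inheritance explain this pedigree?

A consistent assignment under autosomal recessive exists: I-1 LL, I-2 LL, II-1 LL, II-2 LL, III-1 LL, III-2 LL, III-3 LL, III-4 ll.
In this assignment every recorded phenotype matches its genotype and every non-founder's genotype is obtainable from its parents' genotypes, so the pedigree is consistent.

Yes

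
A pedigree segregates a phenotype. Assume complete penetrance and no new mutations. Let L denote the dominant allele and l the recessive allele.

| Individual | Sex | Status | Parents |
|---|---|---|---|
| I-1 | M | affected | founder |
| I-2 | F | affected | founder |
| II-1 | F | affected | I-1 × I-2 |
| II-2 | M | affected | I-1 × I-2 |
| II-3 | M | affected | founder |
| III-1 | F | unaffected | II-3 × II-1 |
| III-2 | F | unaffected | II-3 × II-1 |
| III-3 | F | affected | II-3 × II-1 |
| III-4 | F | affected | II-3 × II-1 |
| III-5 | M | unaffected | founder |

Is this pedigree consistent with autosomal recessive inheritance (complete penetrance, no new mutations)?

Under autosomal recessive, III-1 (unaffected, female) cannot arise from II-3 (affected) × II-1 (affected).

No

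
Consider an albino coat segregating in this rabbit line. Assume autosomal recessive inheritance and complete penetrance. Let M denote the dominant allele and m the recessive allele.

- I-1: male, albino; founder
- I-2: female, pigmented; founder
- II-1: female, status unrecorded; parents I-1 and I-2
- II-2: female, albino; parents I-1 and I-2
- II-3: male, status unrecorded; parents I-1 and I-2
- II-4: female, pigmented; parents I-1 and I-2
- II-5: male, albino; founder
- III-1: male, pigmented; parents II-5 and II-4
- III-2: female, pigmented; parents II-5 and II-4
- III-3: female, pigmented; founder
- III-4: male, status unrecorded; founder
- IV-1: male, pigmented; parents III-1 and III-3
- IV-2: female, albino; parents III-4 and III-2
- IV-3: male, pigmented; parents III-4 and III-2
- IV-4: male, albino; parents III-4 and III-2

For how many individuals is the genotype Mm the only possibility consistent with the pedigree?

Obligate heterozygotes: I-2 is pigmented so carries M and passed m to II-2 (mm), so I-2 is Mm; II-4 is pigmented so carries M and received m from I-1 (mm), so II-4 is Mm; III-1 is pigmented so carries M and received m from II-5 (mm), so III-1 is Mm; III-2 is pigmented so carries M and received m from II-5 (mm), so III-2 is Mm.
Every other individual is either homozygous by phenotype or has at least one consistent homozygous assignment, so the count is 4.

4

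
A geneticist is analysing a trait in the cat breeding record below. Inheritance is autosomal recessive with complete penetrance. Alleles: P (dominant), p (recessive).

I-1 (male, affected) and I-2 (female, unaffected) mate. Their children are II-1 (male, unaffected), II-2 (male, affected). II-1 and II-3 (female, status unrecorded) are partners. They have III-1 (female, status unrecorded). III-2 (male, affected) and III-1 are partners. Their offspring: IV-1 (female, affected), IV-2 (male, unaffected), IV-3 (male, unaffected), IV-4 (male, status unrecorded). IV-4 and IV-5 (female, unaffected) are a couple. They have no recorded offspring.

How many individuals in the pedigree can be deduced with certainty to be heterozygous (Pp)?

5

Obligate heterozygotes: I-2 is unaffected so carries P and passed p to II-2 (pp), so I-2 is Pp; II-1 is unaffected so carries P and received p from I-1 (pp), so II-1 is Pp; III-1 passed P to IV-2 (Pp, whose p came from III-2) and passed p to IV-1 (pp), so III-1 is Pp; IV-2 is unaffected so carries P and received p from III-2 (pp), so IV-2 is Pp; IV-3 is unaffected so carries P and received p from III-2 (pp), so IV-3 is Pp.
Every other individual is either homozygous by phenotype or has at least one consistent homozygous assignment, so the count is 5.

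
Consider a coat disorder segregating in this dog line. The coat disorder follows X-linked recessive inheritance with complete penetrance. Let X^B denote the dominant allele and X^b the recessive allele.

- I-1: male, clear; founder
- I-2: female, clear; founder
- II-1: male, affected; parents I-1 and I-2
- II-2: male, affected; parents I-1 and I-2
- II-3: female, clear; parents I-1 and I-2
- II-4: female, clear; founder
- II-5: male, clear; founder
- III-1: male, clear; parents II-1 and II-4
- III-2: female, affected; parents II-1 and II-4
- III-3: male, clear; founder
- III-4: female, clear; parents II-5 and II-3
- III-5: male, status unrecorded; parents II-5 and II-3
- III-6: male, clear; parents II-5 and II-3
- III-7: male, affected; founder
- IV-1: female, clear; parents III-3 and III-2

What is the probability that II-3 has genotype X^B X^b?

1/3

I-1 is clear, so I-1 is X^B Y.
I-2 is clear so carries B and passed b to II-1 (X^b Y), so I-2 is X^B X^b.
Their cross gives offspring ratios 1/2 X^B X^B : 1/2 X^B X^b. Conditioning on II-3 being clear, P(X^B X^b) = 1/2 / 1 = 1/2 before taking II-3's own offspring into account.
II-5 is clear, so II-5 is X^B Y.
Now use II-3's offspring. Probability of each recorded status — clear son III-6: 1/2 if II-3 is X^B X^b, 1 if X^B X^B. (III-4, III-5: equally likely either way, so uninformative.)
Bayes: P(X^B X^b) = 1/2·1/2 / (1/2·1/2 + 1/2·1) = 1/3.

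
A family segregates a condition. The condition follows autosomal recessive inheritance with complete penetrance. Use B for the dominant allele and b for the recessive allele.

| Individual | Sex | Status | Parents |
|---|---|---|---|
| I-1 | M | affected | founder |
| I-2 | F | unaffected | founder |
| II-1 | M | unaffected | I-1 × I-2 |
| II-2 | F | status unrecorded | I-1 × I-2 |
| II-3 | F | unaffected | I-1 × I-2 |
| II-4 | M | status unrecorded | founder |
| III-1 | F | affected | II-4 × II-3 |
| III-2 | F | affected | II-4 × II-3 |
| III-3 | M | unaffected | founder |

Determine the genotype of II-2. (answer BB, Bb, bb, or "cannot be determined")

II-2's phenotype is unrecorded, and no parent or child forces a single allele at both positions; consistent genotype assignments exist with II-2 as Bb or bb.

cannot be determined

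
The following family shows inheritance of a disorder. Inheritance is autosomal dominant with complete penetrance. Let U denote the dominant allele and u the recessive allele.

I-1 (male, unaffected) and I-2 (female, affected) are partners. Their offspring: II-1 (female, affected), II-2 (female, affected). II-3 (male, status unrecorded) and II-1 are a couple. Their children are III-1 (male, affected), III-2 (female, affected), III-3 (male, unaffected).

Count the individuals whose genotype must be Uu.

Obligate heterozygotes: II-1 is affected so carries U and received u from I-1 (uu), so II-1 is Uu; II-2 is affected so carries U and received u from I-1 (uu), so II-2 is Uu.
Every other individual is either homozygous by phenotype or has at least one consistent homozygous assignment, so the count is 2.

2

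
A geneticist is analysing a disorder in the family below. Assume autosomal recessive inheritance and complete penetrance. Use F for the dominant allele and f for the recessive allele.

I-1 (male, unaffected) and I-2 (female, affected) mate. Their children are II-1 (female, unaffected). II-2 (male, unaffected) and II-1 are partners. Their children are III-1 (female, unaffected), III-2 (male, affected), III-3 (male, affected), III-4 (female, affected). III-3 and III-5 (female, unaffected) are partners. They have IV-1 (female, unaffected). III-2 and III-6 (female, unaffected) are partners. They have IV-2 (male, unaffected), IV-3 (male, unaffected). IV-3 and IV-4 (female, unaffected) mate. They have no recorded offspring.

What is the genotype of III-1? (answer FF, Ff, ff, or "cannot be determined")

cannot be determined

III-1's phenotype allows FF or Ff, and no parent or child forces a single allele at both positions; consistent genotype assignments exist with III-1 as FF or Ff.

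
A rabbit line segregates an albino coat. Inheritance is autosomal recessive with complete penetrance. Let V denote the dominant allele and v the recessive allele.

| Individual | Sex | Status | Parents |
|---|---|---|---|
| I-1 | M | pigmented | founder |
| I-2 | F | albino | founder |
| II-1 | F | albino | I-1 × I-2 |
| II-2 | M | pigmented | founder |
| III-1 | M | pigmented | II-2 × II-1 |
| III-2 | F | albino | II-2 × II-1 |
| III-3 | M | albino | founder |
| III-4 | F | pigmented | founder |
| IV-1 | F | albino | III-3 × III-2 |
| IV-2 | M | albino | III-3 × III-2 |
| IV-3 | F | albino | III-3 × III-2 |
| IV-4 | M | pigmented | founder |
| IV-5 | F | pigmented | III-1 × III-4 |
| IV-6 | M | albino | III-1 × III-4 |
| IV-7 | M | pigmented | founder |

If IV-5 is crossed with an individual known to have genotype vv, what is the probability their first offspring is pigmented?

2/3

III-1 is pigmented so carries V and received v from II-1 (vv), so III-1 is Vv.
III-4 is pigmented so carries V and passed v to IV-6 (vv), so III-4 is Vv.
IV-5 is a pigmented offspring of III-1 (Vv) × III-4 (Vv), whose cross gives 1/4 VV : 1/2 Vv : 1/4 vv; conditioning on being pigmented, IV-5 is VV with probability 1/3, Vv with probability 2/3.
Summing over parental genotype combinations, P(offspring is pigmented) = 1/3·1 + 2/3·1/2 = 2/3.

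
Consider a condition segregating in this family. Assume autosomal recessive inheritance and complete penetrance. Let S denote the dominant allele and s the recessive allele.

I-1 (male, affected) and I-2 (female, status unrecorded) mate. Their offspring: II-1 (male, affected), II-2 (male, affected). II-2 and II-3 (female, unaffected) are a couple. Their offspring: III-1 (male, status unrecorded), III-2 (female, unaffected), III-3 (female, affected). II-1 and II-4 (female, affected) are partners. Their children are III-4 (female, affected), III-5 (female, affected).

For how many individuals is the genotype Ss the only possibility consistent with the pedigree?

2

Obligate heterozygotes: II-3 is unaffected so carries S and passed s to III-3 (ss), so II-3 is Ss; III-2 is unaffected so carries S and received s from II-2 (ss), so III-2 is Ss.
Every other individual is either homozygous by phenotype or has at least one consistent homozygous assignment, so the count is 2.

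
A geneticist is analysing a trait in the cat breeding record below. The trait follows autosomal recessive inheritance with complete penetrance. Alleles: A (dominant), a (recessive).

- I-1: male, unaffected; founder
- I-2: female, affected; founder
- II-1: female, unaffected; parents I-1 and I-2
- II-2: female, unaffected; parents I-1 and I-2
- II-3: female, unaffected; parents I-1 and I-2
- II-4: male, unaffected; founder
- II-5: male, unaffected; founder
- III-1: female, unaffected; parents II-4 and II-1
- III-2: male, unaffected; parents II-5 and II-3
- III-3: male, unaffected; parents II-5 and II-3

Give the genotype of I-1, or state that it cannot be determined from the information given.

cannot be determined

I-1's phenotype allows AA or Aa, and no parent or child forces a single allele at both positions; consistent genotype assignments exist with I-1 as AA or Aa.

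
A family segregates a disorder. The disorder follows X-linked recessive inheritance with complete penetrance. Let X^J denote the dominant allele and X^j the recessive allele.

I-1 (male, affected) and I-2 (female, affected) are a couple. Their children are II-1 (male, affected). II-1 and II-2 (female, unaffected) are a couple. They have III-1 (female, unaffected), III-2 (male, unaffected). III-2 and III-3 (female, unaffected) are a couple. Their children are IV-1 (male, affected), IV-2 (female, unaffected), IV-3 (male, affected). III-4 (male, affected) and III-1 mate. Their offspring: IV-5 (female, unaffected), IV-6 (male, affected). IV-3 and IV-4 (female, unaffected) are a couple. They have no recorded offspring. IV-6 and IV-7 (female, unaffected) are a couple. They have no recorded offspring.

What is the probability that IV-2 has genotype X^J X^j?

1/2

III-2 is unaffected, so III-2 is X^J Y.
III-3 is unaffected so carries J and passed j to IV-1 (X^j Y), so III-3 is X^J X^j.
Their cross gives offspring ratios 1/2 X^J X^J : 1/2 X^J X^j. Conditioning on IV-2 being unaffected, P(X^J X^j) = 1/2 / 1 = 1/2.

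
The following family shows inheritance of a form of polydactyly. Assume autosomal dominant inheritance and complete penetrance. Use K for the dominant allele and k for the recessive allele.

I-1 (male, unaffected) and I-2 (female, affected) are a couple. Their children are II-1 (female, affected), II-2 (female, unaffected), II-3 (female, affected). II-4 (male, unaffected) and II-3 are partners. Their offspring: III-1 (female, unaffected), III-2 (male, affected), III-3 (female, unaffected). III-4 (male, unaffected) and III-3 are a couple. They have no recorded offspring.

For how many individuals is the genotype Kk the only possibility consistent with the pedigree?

4

Obligate heterozygotes: I-2 is affected so carries K and passed k to II-2 (kk), so I-2 is Kk; II-1 is affected so carries K and received k from I-1 (kk), so II-1 is Kk; II-3 is affected so carries K and received k from I-1 (kk), so II-3 is Kk; III-2 is affected so carries K and received k from II-4 (kk), so III-2 is Kk.
Every other individual is either homozygous by phenotype or has at least one consistent homozygous assignment, so the count is 4.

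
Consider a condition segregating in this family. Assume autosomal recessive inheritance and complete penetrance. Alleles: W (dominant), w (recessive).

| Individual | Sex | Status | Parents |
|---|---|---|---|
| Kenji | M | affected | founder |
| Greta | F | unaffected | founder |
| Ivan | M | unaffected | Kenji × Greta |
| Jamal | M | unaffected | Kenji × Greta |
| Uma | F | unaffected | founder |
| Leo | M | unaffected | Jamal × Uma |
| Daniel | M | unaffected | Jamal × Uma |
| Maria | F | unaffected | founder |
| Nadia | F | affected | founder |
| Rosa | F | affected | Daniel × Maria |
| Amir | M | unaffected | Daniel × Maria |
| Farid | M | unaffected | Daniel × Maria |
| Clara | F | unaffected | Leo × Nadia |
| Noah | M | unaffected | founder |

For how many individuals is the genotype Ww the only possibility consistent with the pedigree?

5

Obligate heterozygotes: Ivan is unaffected so carries W and received w from Kenji (ww), so Ivan is Ww; Jamal is unaffected so carries W and received w from Kenji (ww), so Jamal is Ww; Daniel is unaffected so carries W and passed w to Rosa (ww), so Daniel is Ww; Maria is unaffected so carries W and passed w to Rosa (ww), so Maria is Ww; Clara is unaffected so carries W and received w from Nadia (ww), so Clara is Ww.
Every other individual is either homozygous by phenotype or has at least one consistent homozygous assignment, so the count is 5.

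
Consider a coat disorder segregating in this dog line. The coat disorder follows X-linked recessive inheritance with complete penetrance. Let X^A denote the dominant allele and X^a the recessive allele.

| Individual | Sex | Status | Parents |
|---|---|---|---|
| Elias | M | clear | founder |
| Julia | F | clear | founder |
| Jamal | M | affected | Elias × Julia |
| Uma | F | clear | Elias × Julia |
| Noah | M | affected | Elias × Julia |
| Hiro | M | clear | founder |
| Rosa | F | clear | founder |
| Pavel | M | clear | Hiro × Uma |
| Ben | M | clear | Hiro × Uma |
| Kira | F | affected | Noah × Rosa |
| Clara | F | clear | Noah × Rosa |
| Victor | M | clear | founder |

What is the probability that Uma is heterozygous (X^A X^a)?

1/5

Elias is clear, so Elias is X^A Y.
Julia is clear so carries A and passed a to Jamal (X^a Y), so Julia is X^A X^a.
Their cross gives offspring ratios 1/2 X^A X^A : 1/2 X^A X^a. Conditioning on Uma being clear, P(X^A X^a) = 1/2 / 1 = 1/2 before taking Uma's own offspring into account.
Hiro is clear, so Hiro is X^A Y.
Now use Uma's offspring. Probability of each recorded status — clear son Pavel: 1/2 if Uma is X^A X^a, 1 if X^A X^A; clear son Ben: 1/2 if Uma is X^A X^a, 1 if X^A X^A.
Bayes: P(X^A X^a) = 1/2·1/4 / (1/2·1/4 + 1/2·1) = 1/5.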